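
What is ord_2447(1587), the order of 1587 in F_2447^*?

The order of 1587 must divide p − 1 = 2446 = 2 · 1223.
Divisors: 1, 2, 1223, 2446.
Check each in increasing order: 1587^1 ≡ 1587;  1587^2 ≡ 606;  1587^1223 ≡ 1.
Smallest exponent giving 1 is 1223.

1223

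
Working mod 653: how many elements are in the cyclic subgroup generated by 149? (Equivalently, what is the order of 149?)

The order of 149 must divide p − 1 = 652 = 2^2 · 163.
Divisors: 1, 2, 4, 163, 326, 652.
Check each in increasing order: 149^1 ≡ 149;  149^2 ≡ 652;  149^4 ≡ 1.
Smallest exponent giving 1 is 4.

4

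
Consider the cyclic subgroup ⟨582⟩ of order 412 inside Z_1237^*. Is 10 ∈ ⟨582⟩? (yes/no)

10 ∈ ⟨582⟩ iff 10^412 ≡ 1 (mod 1237), since |⟨582⟩| = 412.
10^412 mod 1237 = 1.
Since 1 = 1, 10 lies in the subgroup.

yes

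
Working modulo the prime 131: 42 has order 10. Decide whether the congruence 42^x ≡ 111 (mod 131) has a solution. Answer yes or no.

no

⟨42⟩ has order 10; its elements mod 131 are {1, 42, 53, 58, 61, 70, 73, 78, 89, 130}.
111 is not in this set.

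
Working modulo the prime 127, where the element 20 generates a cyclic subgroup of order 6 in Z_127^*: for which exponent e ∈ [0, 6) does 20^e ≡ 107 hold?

Successive powers of 20 modulo 127:
  20^0=1  20^1=20  20^2=19  20^3=126  20^4=107
So 20^4 ≡ 107 (mod 127), giving e = 4.

4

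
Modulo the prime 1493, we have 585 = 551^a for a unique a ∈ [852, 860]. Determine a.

854

Compute 551^852 mod 1493 = 1108, then multiply by 551 repeatedly:
  551^852=1108  551^853=1364  551^854=585
Found 585 at exponent 854.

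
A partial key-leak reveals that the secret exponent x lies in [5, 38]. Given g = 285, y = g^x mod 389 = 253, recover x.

33

Compute 285^5 mod 389 = 301, then multiply by 285 repeatedly:
  285^5=301  285^6=205  285^7=75  285^8=369  285^9=135
  285^10=353  285^11=243  285^12=13  285^13=204  285^14=179
  285^15=56  285^16=11  285^17=23  285^18=331  285^19=197
  285^20=129  285^21=199  285^22=310  285^23=47  285^24=169
  285^25=318  285^26=382  285^27=339  285^28=143  285^29=299
  285^30=24  285^31=227  285^32=121  285^33=253
Found 253 at exponent 33.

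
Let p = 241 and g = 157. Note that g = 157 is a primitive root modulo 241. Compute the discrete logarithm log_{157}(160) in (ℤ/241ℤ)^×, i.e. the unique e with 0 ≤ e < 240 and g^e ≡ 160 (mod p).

16

Successive powers of 157 modulo 241:
  157^0=1  157^1=157  157^2=67  157^3=156  157^4=151  157^5=89
  157^6=236  157^7=179  157^8=147  157^9=184  157^10=209  157^11=37
  157^12=25  157^13=69  157^14=229  157^15=44  157^16=160
So 157^16 ≡ 160 (mod 241), giving e = 16.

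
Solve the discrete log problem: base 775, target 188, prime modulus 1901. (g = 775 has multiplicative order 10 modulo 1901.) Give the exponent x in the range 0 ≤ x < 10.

Successive powers of 775 modulo 1901:
  775^0=1  775^1=775  775^2=1810  775^3=1713  775^4=677  775^5=1900
  775^6=1126  775^7=91  775^8=188
So 775^8 ≡ 188 (mod 1901), giving x = 8.

8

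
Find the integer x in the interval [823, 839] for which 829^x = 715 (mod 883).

832

Compute 829^823 mod 883 = 432, then multiply by 829 repeatedly:
  829^823=432  829^824=513  829^825=554  829^826=106  829^827=457
  829^828=46  829^829=165  829^830=803  829^831=788  829^832=715
Found 715 at exponent 832.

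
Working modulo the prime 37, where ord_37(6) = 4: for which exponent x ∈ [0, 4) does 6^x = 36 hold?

2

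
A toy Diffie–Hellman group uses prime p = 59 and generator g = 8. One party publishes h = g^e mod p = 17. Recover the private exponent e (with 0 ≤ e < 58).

52

Baby-step giant-step with m = ceil(sqrt(58)) = 8.
Baby table (8^j mod 59 for j=0..7):
  0:1  1:8  2:5  3:40  4:25  5:23  6:7  7:56
Giant step factor: 8^(-8) ≡ 27 (mod 59).
Scan 17·27^i mod 59 for i = 0, 1, …:
  i=0: 17   i=1: 46   i=2: 3   i=3: 22
  i=4: 4   i=5: 49   i=6: 25
Match at i=6, j=4: e = 6·8 + 4 = 52.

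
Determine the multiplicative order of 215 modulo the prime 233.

The order of 215 must divide p − 1 = 232 = 2^3 · 29.
Divisors: 1, 2, 4, 8, 29, 58, 116, 232.
Check each in increasing order: 215^1 ≡ 215;  215^2 ≡ 91;  215^4 ≡ 126;  215^8 ≡ 32;  215^29 ≡ 89;  215^58 ≡ 232;  215^116 ≡ 1.
Smallest exponent giving 1 is 116.

116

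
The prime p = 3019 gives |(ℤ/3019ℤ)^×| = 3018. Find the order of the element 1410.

503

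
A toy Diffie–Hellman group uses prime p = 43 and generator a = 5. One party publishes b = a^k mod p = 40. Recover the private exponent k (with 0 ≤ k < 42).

16

Baby-step giant-step with m = ceil(sqrt(42)) = 7.
Baby table (5^j mod 43 for j=0..6):
  0:1  1:5  2:25  3:39  4:23  5:29  6:16
Giant step factor: 5^(-7) ≡ 7 (mod 43).
Scan 40·7^i mod 43 for i = 0, 1, …:
  i=0: 40   i=1: 22   i=2: 25
Match at i=2, j=2: k = 2·7 + 2 = 16.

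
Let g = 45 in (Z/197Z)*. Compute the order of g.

196

The order of 45 must divide p − 1 = 196 = 2^2 · 7^2.
Divisors: 1, 2, 4, 7, 14, 28, 49, 98, 196.
Check each in increasing order: 45^1 ≡ 45;  45^2 ≡ 55;  45^4 ≡ 70;  45^7 ≡ 87;  45^14 ≡ 83;  45^28 ≡ 191;  45^49 ≡ 14;  45^98 ≡ 196;  45^196 ≡ 1.
Smallest exponent giving 1 is 196.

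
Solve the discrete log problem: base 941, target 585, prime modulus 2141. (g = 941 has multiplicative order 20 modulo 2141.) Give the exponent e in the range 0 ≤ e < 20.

8

Successive powers of 941 modulo 2141:
  941^0=1  941^1=941  941^2=1248  941^3=1100  941^4=997  941^5=419
  941^6=335  941^7=508  941^8=585
So 941^8 ≡ 585 (mod 2141), giving e = 8.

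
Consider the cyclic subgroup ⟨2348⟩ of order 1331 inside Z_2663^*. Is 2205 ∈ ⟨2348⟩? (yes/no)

no

2205 ∈ ⟨2348⟩ iff 2205^1331 ≡ 1 (mod 2663), since |⟨2348⟩| = 1331.
2205^1331 mod 2663 = 2662.
Since 2662 ≠ 1, 2205 does not lie in the subgroup.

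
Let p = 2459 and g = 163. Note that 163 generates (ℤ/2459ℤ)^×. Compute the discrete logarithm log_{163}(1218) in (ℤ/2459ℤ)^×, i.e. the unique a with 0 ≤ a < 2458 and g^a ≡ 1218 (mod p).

Baby-step giant-step with m = ceil(sqrt(2458)) = 50.
Baby table (163^j mod 2459 for j=0..49):
  0:1  1:163  2:1979  3:448  4:1713  5:1352  6:1525  7:216
  8:782  9:2057  10:867  11:1158  12:1870  13:2353  14:2394  15:1700
  16:1692  17:388  18:1769  19:644  20:1694  21:714  22:809  23:1540
  24:202  25:959  26:1400  27:1972  28:1766  29:155  30:675  31:1829
  32:588  33:2402  34:545  35:311  36:1513  37:719  38:1624  39:1599
  40:2442  41:2147  42:783  43:2220  44:387  45:1606  46:1124  47:1246
  48:1460  49:1916
Giant step factor: 163^(-50) ≡ 164 (mod 2459).
Scan 1218·164^i mod 2459 for i = 0, 1, …:
  i=0: 1218   i=1: 573   i=2: 530   i=3: 855
  i=4: 57   i=5: 1971   i=6: 1115   i=7: 894
  i=8: 1535   i=9: 922     …   i=28: 1001
  i=29: 1870
Match at i=29, j=12: a = 29·50 + 12 = 1462.

1462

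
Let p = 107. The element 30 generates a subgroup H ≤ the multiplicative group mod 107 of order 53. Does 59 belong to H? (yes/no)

no

59 ∈ ⟨30⟩ iff 59^53 ≡ 1 (mod 107), since |⟨30⟩| = 53.
59^53 mod 107 = 106.
Since 106 ≠ 1, 59 does not lie in the subgroup.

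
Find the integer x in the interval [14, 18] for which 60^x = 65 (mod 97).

14

Compute 60^14 mod 97 = 65, then multiply by 60 repeatedly:
  60^14=65
Found 65 at exponent 14.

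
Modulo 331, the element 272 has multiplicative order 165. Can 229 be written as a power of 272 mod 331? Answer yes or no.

no

229 ∈ ⟨272⟩ iff 229^165 ≡ 1 (mod 331), since |⟨272⟩| = 165.
229^165 mod 331 = 330.
Since 330 ≠ 1, 229 does not lie in the subgroup.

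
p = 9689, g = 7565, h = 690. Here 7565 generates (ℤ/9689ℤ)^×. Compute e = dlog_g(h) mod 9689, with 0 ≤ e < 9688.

Baby-step giant-step with m = ceil(sqrt(9688)) = 99.
Baby table (7565^j mod 9689 for j=0..98):
  0:1  1:7565  2:5991  3:6462  4:4025  5:6287  6:7543  7:4274
  8:617  9:7196  10:4938  11:4875  12:3041  13:3479  14:3311  15:1650
  16:2818  17:2370  18:4400  19:4285  20:6320  21:5274  22:8197  23:705
  24:4375  25:8940  26:1880  27:8437  28:4462  29:8243  30:9580  31:8669
  32:5833  33:2939  34:6969  35:2636  36:1378  37:8895  38:570  39:445
  40:4342  41:1520  42:7646  43:8349  44:7283  45:4241  46:2886  47:3273
  48:4850  49:7696  50:8728  51:6474  52:7604  53:667  54:7575  55:4129
  56:8238  57:822  58:7781  59:2590  60:2192  61:4601  62:3677  63:9075
  64:5810  65:3346  66:4822  67:9034  68:5693  69:9629  70:1483  71:8722
  72:9529  73:725  74:651  75:2803  76:5163  77:1736  78:4245  79:4079
  80:7859  81:1631  82:4418  83:4809  84:7579  85:5322  86:3135  87:7292
  88:4503  89:8360  90:3297  91:2319  92:6145  93:8792  94:6184  95:3468
  96:7297  97:3572  98:9248
Giant step factor: 7565^(-99) ≡ 6446 (mod 9689).
Scan 690·6446^i mod 9689 for i = 0, 1, …:
  i=0: 690   i=1: 489   i=2: 3169   i=3: 2962
  i=4: 5722   i=5: 7678   i=6: 976   i=7: 3135
Match at i=7, j=86: e = 7·99 + 86 = 779.

779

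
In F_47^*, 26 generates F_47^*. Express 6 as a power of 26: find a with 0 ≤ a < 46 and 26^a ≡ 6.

14

Successive powers of 26 modulo 47:
  26^0=1  26^1=26  26^2=18  26^3=45  26^4=42  26^5=11
  26^6=4  26^7=10  26^8=25  26^9=39  26^10=27  26^11=44
  26^12=16  26^13=40  26^14=6
So 26^14 ≡ 6 (mod 47), giving a = 14.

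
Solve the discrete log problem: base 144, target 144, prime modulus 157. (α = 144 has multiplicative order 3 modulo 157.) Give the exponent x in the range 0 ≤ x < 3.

1

Successive powers of 144 modulo 157:
  144^0=1  144^1=144
So 144^1 ≡ 144 (mod 157), giving x = 1.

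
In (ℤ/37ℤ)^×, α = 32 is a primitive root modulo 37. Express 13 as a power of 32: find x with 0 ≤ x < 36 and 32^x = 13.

Successive powers of 32 modulo 37:
  32^0=1  32^1=32  32^2=25  32^3=23  32^4=33  32^5=20
  32^6=11  32^7=19  32^8=16  32^9=31  32^10=30  32^11=35
  32^12=10  32^13=24  32^14=28  32^15=8  32^16=34  32^17=15
  32^18=36  32^19=5  32^20=12  32^21=14  32^22=4  32^23=17
  32^24=26  32^25=18  32^26=21  32^27=6  32^28=7  32^29=2
  32^30=27  32^31=13
So 32^31 ≡ 13 (mod 37), giving x = 31.

31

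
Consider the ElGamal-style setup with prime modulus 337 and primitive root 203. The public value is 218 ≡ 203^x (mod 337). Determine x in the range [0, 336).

33

Baby-step giant-step with m = ceil(sqrt(336)) = 19.
Baby table (203^j mod 337 for j=0..18):
  0:1  1:203  2:95  3:76  4:263  5:143  6:47  7:105
  8:84  9:202  10:229  11:318  12:187  13:217  14:241  15:58
  16:316  17:118  18:27
Giant step factor: 203^(-19) ≡ 284 (mod 337).
Scan 218·284^i mod 337 for i = 0, 1, …:
  i=0: 218   i=1: 241
Match at i=1, j=14: x = 1·19 + 14 = 33.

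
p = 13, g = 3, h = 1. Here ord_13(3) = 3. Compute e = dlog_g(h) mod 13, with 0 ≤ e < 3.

0

Successive powers of 3 modulo 13:
  3^0=1
So 3^0 ≡ 1 (mod 13), giving e = 0.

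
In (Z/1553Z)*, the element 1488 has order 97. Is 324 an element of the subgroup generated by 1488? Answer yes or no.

no

324 ∈ ⟨1488⟩ iff 324^97 ≡ 1 (mod 1553), since |⟨1488⟩| = 97.
324^97 mod 1553 = 1214.
Since 1214 ≠ 1, 324 does not lie in the subgroup.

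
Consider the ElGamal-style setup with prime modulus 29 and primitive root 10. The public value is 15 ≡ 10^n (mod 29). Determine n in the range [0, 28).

Successive powers of 10 modulo 29:
  10^0=1  10^1=10  10^2=13  10^3=14  10^4=24  10^5=8
  10^6=22  10^7=17  10^8=25  10^9=18  10^10=6  10^11=2
  10^12=20  10^13=26  10^14=28  10^15=19  10^16=16  10^17=15
So 10^17 ≡ 15 (mod 29), giving n = 17.

17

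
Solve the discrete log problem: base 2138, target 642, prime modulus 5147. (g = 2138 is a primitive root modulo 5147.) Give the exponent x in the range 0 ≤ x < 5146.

3698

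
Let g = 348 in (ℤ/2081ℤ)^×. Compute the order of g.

The order of 348 must divide p − 1 = 2080 = 2^5 · 5 · 13.
Divisors: 1, 2, 4, 5, 8, 10, 13, 16, 20, 26, 32, 40, 52, 65, 80, 104, 130, 160, 208, 260, 416, 520, 1040, 2080.
Check each in increasing order: 348^1 ≡ 348;  348^2 ≡ 406;  348^4 ≡ 437;  348^5 ≡ 163;  348^8 ≡ 1598;  348^10 ≡ 1597;  348^13 ≡ 349;  348^16 ≡ 217;  348^20 ≡ 1184;  348^26 ≡ 1103;  348^32 ≡ 1307;  348^40 ≡ 1343;  348^52 ≡ 1305;  348^65 ≡ 1787;  348^80 ≡ 1503;  348^104 ≡ 767;  348^130 ≡ 1115;  348^160 ≡ 1124;  348^208 ≡ 1447;  348^260 ≡ 868;  348^416 ≡ 323;  348^520 ≡ 102;  348^1040 ≡ 2080;  348^2080 ≡ 1.
Smallest exponent giving 1 is 2080.

2080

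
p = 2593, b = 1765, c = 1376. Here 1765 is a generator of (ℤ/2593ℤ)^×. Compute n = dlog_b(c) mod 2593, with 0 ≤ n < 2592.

Baby-step giant-step with m = ceil(sqrt(2592)) = 51.
Baby table (1765^j mod 2593 for j=0..50):
  0:1  1:1765  2:1032  3:1194  4:1894  5:533  6:2079  7:340
  8:1117  9:825  10:1452  11:896  12:2303  13:1564  14:1508  15:1202
  16:456  17:1010  18:1259  19:2527  20:195  21:1899  22:1579  23:2053
  24:1124  25:215  26:897  27:1475  28:3  29:109  30:503  31:989
  32:496  33:1599  34:1051  35:1020  36:758  37:2475  38:1763  39:95
  40:1723  41:2099  42:1931  43:1013  44:1368  45:437  46:1184  47:2395
  48:585  49:511  50:2144
Giant step factor: 1765^(-51) ≡ 2076 (mod 2593).
Scan 1376·2076^i mod 2593 for i = 0, 1, …:
  i=0: 1376   i=1: 1683   i=2: 1137   i=3: 782
  i=4: 214   i=5: 861   i=6: 859   i=7: 1893
  i=8: 1473   i=9: 801     …   i=17: 1338
  i=18: 585
Match at i=18, j=48: n = 18·51 + 48 = 966.

966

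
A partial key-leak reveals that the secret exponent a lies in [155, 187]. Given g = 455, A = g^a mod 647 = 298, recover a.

159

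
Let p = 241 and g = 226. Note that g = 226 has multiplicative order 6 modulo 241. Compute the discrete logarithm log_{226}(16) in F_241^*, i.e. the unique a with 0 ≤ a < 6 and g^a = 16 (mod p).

5

Successive powers of 226 modulo 241:
  226^0=1  226^1=226  226^2=225  226^3=240  226^4=15  226^5=16
So 226^5 ≡ 16 (mod 241), giving a = 5.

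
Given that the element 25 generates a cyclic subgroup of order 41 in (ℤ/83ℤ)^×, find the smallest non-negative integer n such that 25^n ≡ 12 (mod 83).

Successive powers of 25 modulo 83:
  25^0=1  25^1=25  25^2=44  25^3=21  25^4=27  25^5=11
  25^6=26  25^7=69  25^8=65  25^9=48  25^10=38  25^11=37
  25^12=12
So 25^12 ≡ 12 (mod 83), giving n = 12.

12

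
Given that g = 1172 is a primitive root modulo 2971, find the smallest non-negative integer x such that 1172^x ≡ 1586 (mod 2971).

Baby-step giant-step with m = ceil(sqrt(2970)) = 55.
Baby table (1172^j mod 2971 for j=0..54):
  0:1  1:1172  2:982  3:1127  4:1720  5:1502  6:1512  7:1348
  8:2255  9:1641  10:1015  11:1180  12:1445  13:70  14:1823  15:407
  16:1644  17:1560  18:1155  19:1855  20:2259  21:387  22:1972  23:2717
  24:2383  25:136  26:1929  27:2828  28:1751  29:2182  30:2244  31:633
  32:2097  33:667  34:351  35:1374  36:46  37:434  38:607  39:1335
  40:1874  41:759  42:1219  43:2588  44:2716  45:1211  46:2125  47:802
  48:1108  49:249  50:670  51:896  52:1349  53:456  54:2623
Giant step factor: 1172^(-55) ≡ 1197 (mod 2971).
Scan 1586·1197^i mod 2971 for i = 0, 1, …:
  i=0: 1586   i=1: 2944   i=2: 362   i=3: 2519
  i=4: 2649   i=5: 796   i=6: 2092   i=7: 2542
  i=8: 470   i=9: 1071     …   i=23: 1390
  i=24: 70
Match at i=24, j=13: x = 24·55 + 13 = 1333.

1333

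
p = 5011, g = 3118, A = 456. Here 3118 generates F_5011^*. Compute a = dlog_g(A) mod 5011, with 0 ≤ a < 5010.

2754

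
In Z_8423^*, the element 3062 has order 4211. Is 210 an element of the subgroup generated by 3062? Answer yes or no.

yes

210 ∈ ⟨3062⟩ iff 210^4211 ≡ 1 (mod 8423), since |⟨3062⟩| = 4211.
210^4211 mod 8423 = 1.
Since 1 = 1, 210 lies in the subgroup.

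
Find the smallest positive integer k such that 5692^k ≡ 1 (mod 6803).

3401

The order of 5692 must divide p − 1 = 6802 = 2 · 19 · 179.
Divisors: 1, 2, 19, 38, 179, 358, 3401, 6802.
Check each in increasing order: 5692^1 ≡ 5692;  5692^2 ≡ 2978;  5692^19 ≡ 1786;  5692^38 ≡ 5992;  5692^179 ≡ 6083;  5692^358 ≡ 1372;  5692^3401 ≡ 1.
Smallest exponent giving 1 is 3401.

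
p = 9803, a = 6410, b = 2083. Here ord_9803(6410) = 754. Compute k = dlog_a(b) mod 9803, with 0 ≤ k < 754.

Baby-step giant-step with m = ceil(sqrt(754)) = 28.
Baby table (6410^j mod 9803 for j=0..27):
  0:1  1:6410  2:3727  3:159  4:9481  5:4413  6:5675  7:7620
  8:5654  9:449  10:5811  11:6913  12:2770  13:2467  14:1231  15:9098
  16:133  17:9472  18:5541  19:1541  20:6189  21:8552  22:9747  23:3751
  24:6954  25:899  26:8229  27:7750
Giant step factor: 6410^(-28) ≡ 9256 (mod 9803).
Scan 2083·9256^i mod 9803 for i = 0, 1, …:
  i=0: 2083   i=1: 7550   i=2: 7016   i=3: 5024
  i=4: 6515   i=5: 4587   i=6: 479   i=7: 2668
  i=8: 1251   i=9: 1913     …   i=21: 1728
  i=22: 5675
Match at i=22, j=6: k = 22·28 + 6 = 622.

622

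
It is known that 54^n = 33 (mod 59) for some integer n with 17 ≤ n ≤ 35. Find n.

Compute 54^17 mod 59 = 23, then multiply by 54 repeatedly:
  54^17=23  54^18=3  54^19=44  54^20=16  54^21=38
  54^22=46  54^23=6  54^24=29  54^25=32  54^26=17
  54^27=33
Found 33 at exponent 27.

27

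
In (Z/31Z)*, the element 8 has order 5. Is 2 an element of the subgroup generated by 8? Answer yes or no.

⟨8⟩ has order 5; its elements mod 31 are {1, 2, 4, 8, 16}.
2 is in this set.

yes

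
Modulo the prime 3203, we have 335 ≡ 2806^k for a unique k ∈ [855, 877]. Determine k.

Compute 2806^855 mod 3203 = 2319, then multiply by 2806 repeatedly:
  2806^855=2319  2806^856=1821  2806^857=941  2806^858=1174  2806^859=1560
  2806^860=2062  2806^861=1354  2806^862=566  2806^863=2711  2806^864=3144
  2806^865=1002  2806^866=2581  2806^867=303  2806^868=1423  2806^869=2000
  2806^870=344  2806^871=1161  2806^872=315  2806^873=3065  2806^874=335
Found 335 at exponent 874.

874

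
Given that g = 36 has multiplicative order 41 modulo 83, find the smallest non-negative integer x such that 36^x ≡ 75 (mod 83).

34

Baby-step giant-step with m = ceil(sqrt(41)) = 7.
Baby table (36^j mod 83 for j=0..6):
  0:1  1:36  2:51  3:10  4:28  5:12  6:17
Giant step factor: 36^(-7) ≡ 75 (mod 83).
Scan 75·75^i mod 83 for i = 0, 1, …:
  i=0: 75   i=1: 64   i=2: 69   i=3: 29
  i=4: 17
Match at i=4, j=6: x = 4·7 + 6 = 34.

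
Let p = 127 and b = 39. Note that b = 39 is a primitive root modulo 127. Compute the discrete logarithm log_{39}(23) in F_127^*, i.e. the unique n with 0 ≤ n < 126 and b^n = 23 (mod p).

53

Baby-step giant-step with m = ceil(sqrt(126)) = 12.
Baby table (39^j mod 127 for j=0..11):
  0:1  1:39  2:124  3:10  4:9  5:97  6:100  7:90
  8:81  9:111  10:11  11:48
Giant step factor: 39^(-12) ≡ 50 (mod 127).
Scan 23·50^i mod 127 for i = 0, 1, …:
  i=0: 23   i=1: 7   i=2: 96   i=3: 101
  i=4: 97
Match at i=4, j=5: n = 4·12 + 5 = 53.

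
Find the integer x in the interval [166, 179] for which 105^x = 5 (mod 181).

168

Compute 105^166 mod 181 = 11, then multiply by 105 repeatedly:
  105^166=11  105^167=69  105^168=5
Found 5 at exponent 168.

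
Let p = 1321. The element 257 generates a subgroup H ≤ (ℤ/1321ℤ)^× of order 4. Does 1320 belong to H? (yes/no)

yes

1320 ∈ ⟨257⟩ iff 1320^4 ≡ 1 (mod 1321), since |⟨257⟩| = 4.
1320^4 mod 1321 = 1.
Since 1 = 1, 1320 lies in the subgroup.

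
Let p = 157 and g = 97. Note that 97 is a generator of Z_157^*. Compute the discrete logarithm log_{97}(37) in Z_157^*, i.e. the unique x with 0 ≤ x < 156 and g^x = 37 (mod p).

Baby-step giant-step with m = ceil(sqrt(156)) = 13.
Baby table (97^j mod 157 for j=0..12):
  0:1  1:97  2:146  3:32  4:121  5:119  6:82  7:104
  8:40  9:112  10:31  11:24  12:130
Giant step factor: 97^(-13) ≡ 22 (mod 157).
Scan 37·22^i mod 157 for i = 0, 1, …:
  i=0: 37   i=1: 29   i=2: 10   i=3: 63
  i=4: 130
Match at i=4, j=12: x = 4·13 + 12 = 64.

64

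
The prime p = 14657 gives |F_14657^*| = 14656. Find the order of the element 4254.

The order of 4254 must divide p − 1 = 14656 = 2^6 · 229.
Divisors: 1, 2, 4, 8, 16, 32, 64, 229, 458, 916, 1832, 3664, 7328, 14656.
Check each in increasing order: 4254^1 ≡ 4254;  4254^2 ≡ 9778;  4254^4 ≡ 1673;  4254^8 ≡ 14099;  4254^16 ≡ 3567;  4254^32 ≡ 1213;  4254^64 ≡ 5669;  4254^229 ≡ 6736;  4254^458 ≡ 10281;  4254^916 ≡ 7334;  4254^1832 ≡ 11023;  4254^3664 ≡ 14656;  4254^7328 ≡ 1.
Smallest exponent giving 1 is 7328.

7328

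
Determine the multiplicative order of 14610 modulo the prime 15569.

7784

The order of 14610 must divide p − 1 = 15568 = 2^4 · 7 · 139.
Divisors: 1, 2, 4, 7, 8, 14, 16, 28, 56, 112, 139, 278, 556, 973, 1112, 1946, 2224, 3892, 7784, 15568.
Check each in increasing order: 14610^1 ≡ 14610;  14610^2 ≡ 1110;  14610^4 ≡ 2149;  14610^7 ≡ 10867;  14610^8 ≡ 9777;  14610^14 ≡ 824;  14610^16 ≡ 11638;  14610^28 ≡ 9509;  14610^56 ≡ 11898;  14610^112 ≡ 9056;  14610^139 ≡ 1135;  14610^278 ≡ 11567;  14610^556 ≡ 11072;  14610^973 ≡ 13483;  14610^1112 ≡ 14447;  14610^1946 ≡ 7645;  14610^2224 ≡ 13364;  14610^3892 ≡ 15568;  14610^7784 ≡ 1.
Smallest exponent giving 1 is 7784.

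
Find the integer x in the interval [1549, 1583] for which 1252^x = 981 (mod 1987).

Compute 1252^1549 mod 1987 = 725, then multiply by 1252 repeatedly:
  1252^1549=725  1252^1550=1628  1252^1551=1581  1252^1552=360  1252^1553=1658
  1252^1554=1388  1252^1555=1138  1252^1556=97  1252^1557=237  1252^1558=661
  1252^1559=980  1252^1560=981
Found 981 at exponent 1560.

1560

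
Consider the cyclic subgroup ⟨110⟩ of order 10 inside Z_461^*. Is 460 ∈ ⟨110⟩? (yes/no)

⟨110⟩ has order 10; its elements mod 461 are {1, 88, 93, 110, 114, 347, 351, 368, 373, 460}.
460 is in this set.

yes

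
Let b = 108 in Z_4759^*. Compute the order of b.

The order of 108 must divide p − 1 = 4758 = 2 · 3 · 13 · 61.
Divisors: 1, 2, 3, 6, 13, 26, 39, 61, 78, 122, 183, 366, 793, 1586, 2379, 4758.
Check each in increasing order: 108^1 ≡ 108;  108^2 ≡ 2146;  108^3 ≡ 3336;  108^6 ≡ 2354;  108^13 ≡ 3601;  108^26 ≡ 3685;  108^39 ≡ 1593;  108^61 ≡ 1996;  108^78 ≡ 1102;  108^122 ≡ 733;  108^183 ≡ 2055;  108^366 ≡ 1792;  108^793 ≡ 4758;  108^1586 ≡ 1.
Smallest exponent giving 1 is 1586.

1586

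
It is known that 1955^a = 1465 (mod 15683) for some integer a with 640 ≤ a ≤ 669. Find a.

Compute 1955^640 mod 15683 = 4406, then multiply by 1955 repeatedly:
  1955^640=4406  1955^641=3763  1955^642=1338  1955^643=12412  1955^644=3859
  1955^645=822  1955^646=7344  1955^647=7575  1955^648=4373  1955^649=1980
  1955^650=12882  1955^651=13095  1955^652=6069  1955^653=8547  1955^654=6990
  1955^655=5557  1955^656=11299  1955^657=7881  1955^658=6649  1955^659=13271
  1955^660=5123  1955^661=9711  1955^662=8575  1955^663=14681  1955^664=1465
Found 1465 at exponent 664.

664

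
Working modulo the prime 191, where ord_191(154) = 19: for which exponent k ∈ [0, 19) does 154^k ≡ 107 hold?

Successive powers of 154 modulo 191:
  154^0=1  154^1=154  154^2=32  154^3=153  154^4=69  154^5=121
  154^6=107
So 154^6 ≡ 107 (mod 191), giving k = 6.

6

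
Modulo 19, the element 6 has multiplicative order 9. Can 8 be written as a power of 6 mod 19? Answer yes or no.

no

⟨6⟩ has order 9; its elements mod 19 are {1, 4, 5, 6, 7, 9, 11, 16, 17}.
8 is not in this set.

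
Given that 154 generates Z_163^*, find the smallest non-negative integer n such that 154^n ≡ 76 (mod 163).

151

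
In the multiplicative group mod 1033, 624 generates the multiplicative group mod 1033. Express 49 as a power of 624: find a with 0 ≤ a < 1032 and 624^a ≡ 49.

276

Baby-step giant-step with m = ceil(sqrt(1032)) = 33.
Baby table (624^j mod 1033 for j=0..32):
  0:1  1:624  2:968  3:760  4:93  5:184  6:153  7:436
  8:385  9:584  10:800  11:261  12:683  13:596  14:24  15:514
  16:506  17:679  18:166  19:284  20:573  21:134  22:976  23:587
  24:606  25:66  26:897  27:875  28:576  29:973  30:781  31:801
  32:885
Giant step factor: 624^(-33) ≡ 229 (mod 1033).
Scan 49·229^i mod 1033 for i = 0, 1, …:
  i=0: 49   i=1: 891   i=2: 538   i=3: 275
  i=4: 995   i=5: 595   i=6: 932   i=7: 630
  i=8: 683
Match at i=8, j=12: a = 8·33 + 12 = 276.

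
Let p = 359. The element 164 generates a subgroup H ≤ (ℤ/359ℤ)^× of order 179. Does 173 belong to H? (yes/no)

yes

173 ∈ ⟨164⟩ iff 173^179 ≡ 1 (mod 359), since |⟨164⟩| = 179.
173^179 mod 359 = 1.
Since 1 = 1, 173 lies in the subgroup.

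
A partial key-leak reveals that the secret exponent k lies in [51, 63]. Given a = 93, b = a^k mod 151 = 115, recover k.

53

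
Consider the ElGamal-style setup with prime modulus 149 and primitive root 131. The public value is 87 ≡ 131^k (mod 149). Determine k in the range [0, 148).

131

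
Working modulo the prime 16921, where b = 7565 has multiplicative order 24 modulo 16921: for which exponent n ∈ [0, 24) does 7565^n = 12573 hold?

16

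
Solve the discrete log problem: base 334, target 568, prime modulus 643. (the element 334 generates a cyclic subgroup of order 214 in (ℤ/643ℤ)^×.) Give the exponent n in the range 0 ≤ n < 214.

Baby-step giant-step with m = ceil(sqrt(214)) = 15.
Baby table (334^j mod 643 for j=0..14):
  0:1  1:334  2:317  3:426  4:181  5:12  6:150  7:589
  8:611  9:243  10:144  11:514  12:638  13:259  14:344
Giant step factor: 334^(-15) ≡ 627 (mod 643).
Scan 568·627^i mod 643 for i = 0, 1, …:
  i=0: 568   i=1: 557   i=2: 90   i=3: 489
  i=4: 535   i=5: 442   i=6: 1
Match at i=6, j=0: n = 6·15 + 0 = 90.

90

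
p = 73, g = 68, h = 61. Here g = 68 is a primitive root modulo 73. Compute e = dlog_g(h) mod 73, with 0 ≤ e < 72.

58

Baby-step giant-step with m = ceil(sqrt(72)) = 9.
Baby table (68^j mod 73 for j=0..8):
  0:1  1:68  2:25  3:21  4:41  5:14  6:3  7:58
  8:2
Giant step factor: 68^(-9) ≡ 51 (mod 73).
Scan 61·51^i mod 73 for i = 0, 1, …:
  i=0: 61   i=1: 45   i=2: 32   i=3: 26
  i=4: 12   i=5: 28   i=6: 41
Match at i=6, j=4: e = 6·9 + 4 = 58.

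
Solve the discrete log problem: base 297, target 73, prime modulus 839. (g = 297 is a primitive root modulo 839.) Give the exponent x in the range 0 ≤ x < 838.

112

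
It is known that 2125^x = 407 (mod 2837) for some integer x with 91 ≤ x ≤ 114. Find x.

Compute 2125^91 mod 2837 = 649, then multiply by 2125 repeatedly:
  2125^91=649  2125^92=343  2125^93=2603  2125^94=2062  2125^95=1422
  2125^96=345  2125^97=1179  2125^98=304  2125^99=2001  2125^100=2299
  2125^101=61  2125^102=1960  2125^103=284  2125^104=2056  2125^105=20
  2125^106=2782  2125^107=2279  2125^108=116  2125^109=2518  2125^110=168
  2125^111=2375  2125^112=2689  2125^113=407
Found 407 at exponent 113.

113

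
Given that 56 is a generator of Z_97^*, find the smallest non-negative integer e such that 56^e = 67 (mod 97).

Baby-step giant-step with m = ceil(sqrt(96)) = 10.
Baby table (56^j mod 97 for j=0..9):
  0:1  1:56  2:32  3:46  4:54  5:17  6:79  7:59
  8:6  9:45
Giant step factor: 56^(-10) ≡ 48 (mod 97).
Scan 67·48^i mod 97 for i = 0, 1, …:
  i=0: 67   i=1: 15   i=2: 41   i=3: 28
  i=4: 83   i=5: 7   i=6: 45
Match at i=6, j=9: e = 6·10 + 9 = 69.

69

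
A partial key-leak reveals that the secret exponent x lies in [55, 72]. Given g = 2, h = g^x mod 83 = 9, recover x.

62

Compute 2^55 mod 83 = 50, then multiply by 2 repeatedly:
  2^55=50  2^56=17  2^57=34  2^58=68  2^59=53
  2^60=23  2^61=46  2^62=9
Found 9 at exponent 62.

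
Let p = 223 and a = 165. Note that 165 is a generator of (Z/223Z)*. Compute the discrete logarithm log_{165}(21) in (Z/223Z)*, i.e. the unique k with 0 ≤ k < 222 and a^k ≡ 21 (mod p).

Baby-step giant-step with m = ceil(sqrt(222)) = 15.
Baby table (165^j mod 223 for j=0..14):
  0:1  1:165  2:19  3:13  4:138  5:24  6:169  7:10
  8:89  9:190  10:130  11:42  12:17  13:129  14:100
Giant step factor: 165^(-15) ≡ 111 (mod 223).
Scan 21·111^i mod 223 for i = 0, 1, …:
  i=0: 21   i=1: 101   i=2: 61   i=3: 81
  i=4: 71   i=5: 76   i=6: 185   i=7: 19
Match at i=7, j=2: k = 7·15 + 2 = 107.

107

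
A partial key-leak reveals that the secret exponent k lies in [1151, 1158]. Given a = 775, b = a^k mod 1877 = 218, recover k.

Compute 775^1151 mod 1877 = 1390, then multiply by 775 repeatedly:
  775^1151=1390  775^1152=1729  775^1153=1674  775^1154=343  775^1155=1168
  775^1156=486  775^1157=1250  775^1158=218
Found 218 at exponent 1158.

1158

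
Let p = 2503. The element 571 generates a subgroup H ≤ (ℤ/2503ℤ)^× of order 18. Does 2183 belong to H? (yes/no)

yes

⟨571⟩ has order 18; its elements mod 2503 are {1, 223, 320, 331, 571, 651, 794, 1226, 1227, 1276, 1277, 1709, 1852, 1932, 2172, 2183, 2280, 2502}.
2183 is in this set.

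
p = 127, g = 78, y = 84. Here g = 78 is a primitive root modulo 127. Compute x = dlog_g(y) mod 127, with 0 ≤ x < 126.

34

Baby-step giant-step with m = ceil(sqrt(126)) = 12.
Baby table (78^j mod 127 for j=0..11):
  0:1  1:78  2:115  3:80  4:17  5:56  6:50  7:90
  8:35  9:63  10:88  11:6
Giant step factor: 78^(-12) ≡ 73 (mod 127).
Scan 84·73^i mod 127 for i = 0, 1, …:
  i=0: 84   i=1: 36   i=2: 88
Match at i=2, j=10: x = 2·12 + 10 = 34.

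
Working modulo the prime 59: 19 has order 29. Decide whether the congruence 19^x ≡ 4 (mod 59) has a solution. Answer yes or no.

yes

4 ∈ ⟨19⟩ iff 4^29 ≡ 1 (mod 59), since |⟨19⟩| = 29.
4^29 mod 59 = 1.
Since 1 = 1, 4 lies in the subgroup.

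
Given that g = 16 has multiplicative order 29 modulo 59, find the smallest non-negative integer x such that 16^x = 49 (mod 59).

Successive powers of 16 modulo 59:
  16^0=1  16^1=16  16^2=20  16^3=25  16^4=46  16^5=28
  16^6=35  16^7=29  16^8=51  16^9=49
So 16^9 ≡ 49 (mod 59), giving x = 9.

9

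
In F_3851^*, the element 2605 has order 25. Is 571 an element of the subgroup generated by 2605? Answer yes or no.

yes

⟨2605⟩ has order 25; its elements mod 3851 are {1, 498, 518, 545, 563, 571, 969, 1187, 1312, 1540, 1840, 1923, 2058, 2556, 2557, 2605, 2606, 2809, 3102, 3115, 3168, 3235, 3354, 3633, 3798}.
571 is in this set.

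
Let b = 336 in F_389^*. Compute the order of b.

388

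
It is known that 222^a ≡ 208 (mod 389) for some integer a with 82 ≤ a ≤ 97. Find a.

Compute 222^82 mod 389 = 95, then multiply by 222 repeatedly:
  222^82=95  222^83=84  222^84=365  222^85=118  222^86=133
  222^87=351  222^88=122  222^89=243  222^90=264  222^91=258
  222^92=93  222^93=29  222^94=214  222^95=50  222^96=208
Found 208 at exponent 96.

96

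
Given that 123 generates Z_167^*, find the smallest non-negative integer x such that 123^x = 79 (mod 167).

69

Baby-step giant-step with m = ceil(sqrt(166)) = 13.
Baby table (123^j mod 167 for j=0..12):
  0:1  1:123  2:99  3:153  4:115  5:117  6:29  7:60
  8:32  9:95  10:162  11:53  12:6
Giant step factor: 123^(-13) ≡ 136 (mod 167).
Scan 79·136^i mod 167 for i = 0, 1, …:
  i=0: 79   i=1: 56   i=2: 101   i=3: 42
  i=4: 34   i=5: 115
Match at i=5, j=4: x = 5·13 + 4 = 69.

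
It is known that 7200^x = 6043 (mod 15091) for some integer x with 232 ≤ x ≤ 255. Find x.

Compute 7200^232 mod 15091 = 3120, then multiply by 7200 repeatedly:
  7200^232=3120  7200^233=8592  7200^234=4391  7200^235=14646  7200^236=10383
  7200^237=11877  7200^238=8794  7200^239=10055  7200^240=4473  7200^241=1406
  7200^242=12230  7200^243=15  7200^244=2363  7200^245=6043
Found 6043 at exponent 245.

245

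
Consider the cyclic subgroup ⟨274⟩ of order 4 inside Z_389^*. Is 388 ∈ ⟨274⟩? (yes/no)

yes

⟨274⟩ has order 4; its elements mod 389 are {1, 115, 274, 388}.
388 is in this set.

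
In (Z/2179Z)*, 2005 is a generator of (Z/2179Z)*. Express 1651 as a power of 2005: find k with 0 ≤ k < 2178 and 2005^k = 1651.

579

Baby-step giant-step with m = ceil(sqrt(2178)) = 47.
Baby table (2005^j mod 2179 for j=0..46):
  0:1  1:2005  2:1949  3:798  4:604  5:1675  6:536  7:433
  8:923  9:644  10:1252  11:52  12:1847  13:1114  14:95  15:902
  16:2119  17:1724  18:726  19:58  20:803  21:1913  22:525  23:168
  24:1274  25:582  26:1145  27:1238  28:309  29:709  30:837  31:355
  32:1421  33:1152  34:20  35:878  36:1937  37:707  38:1185  39:815
  40:2004  41:2123  42:1028  43:1985  44:1071  45:1040  46:2076
Giant step factor: 2005^(-47) ≡ 1383 (mod 2179).
Scan 1651·1383^i mod 2179 for i = 0, 1, …:
  i=0: 1651   i=1: 1920   i=2: 1338   i=3: 483
  i=4: 1215   i=5: 336   i=6: 561   i=7: 139
  i=8: 485   i=9: 1802   i=10: 1569   i=11: 1822
  i=12: 902
Match at i=12, j=15: k = 12·47 + 15 = 579.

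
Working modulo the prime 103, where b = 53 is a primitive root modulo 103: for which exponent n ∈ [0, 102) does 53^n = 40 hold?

55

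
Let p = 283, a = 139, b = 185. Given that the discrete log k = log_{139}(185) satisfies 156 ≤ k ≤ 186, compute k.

164

Compute 139^156 mod 283 = 141, then multiply by 139 repeatedly:
  139^156=141  139^157=72  139^158=103  139^159=167  139^160=7
  139^161=124  139^162=256  139^163=209  139^164=185
Found 185 at exponent 164.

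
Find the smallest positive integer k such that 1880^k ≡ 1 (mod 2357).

589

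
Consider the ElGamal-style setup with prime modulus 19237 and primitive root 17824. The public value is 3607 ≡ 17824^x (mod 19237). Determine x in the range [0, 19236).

2216

Baby-step giant-step with m = ceil(sqrt(19236)) = 139.
Baby table (17824^j mod 19237 for j=0..138):
  0:1  1:17824  2:15158  3:11764  4:17473  5:10959  6:718  7:5027
  8:14539  9:1509  10:3090  11:629  12:15362  13:12067  14:12548  15:6190
  16:6365  17:9171  18:7115  19:7456  20:6548  21:673  22:10901  23:5724
  24:10765  25:5522  26:7636  27:2289  28:16696  29:12351  30:15233  31:1974
  32:103  33:8357  34:3077  35:18998  36:10678  37:13031  38:16243  39:17619
  40:16268  41:1531  42:10478  43:7076  44:4852  45:11733  46:3565  47:2749
  48:1537  49:2000  50:1839  51:17725  52:1149  53:11608  54:7057  55:12462
  56:12286  57:10893  58:17028  59:4923  60:7595  61:2511  62:10802  63:10952
  64:10609  65:14343  66:9139  67:13857  68:3325  69:14840  70:18647  71:6479
  72:1985  73:3797  74:1962  75:17059  76:18831  77:15805  78:1692  79:13829
  80:4415  81:13630  82:16284  83:17397  84:2925  85:2930  86:15102  87:13944
  88:15053  89:6233  90:3317  91:6907  92:12805  93:8552  94:16097  95:12310
  96:15455  97:15317  98:17941  99:3733  100:15446  101:8797  102:16178  103:13279
  104:12085  105:6351  106:9716  107:6510  108:15893  109:12007  110:1143  111:849
  112:12294  113:18826  114:3633  115:2850  116:12720  117:13235  118:16546  119:12694
  120:11499  121:7178  122:14622  123:18889  124:10799  125:15191  126:3609  127:17525
  128:14431  129:217  130:1171  131:18996  132:13504  133:1952  134:11952  135:1910
  136:13587  137:95  138:424
Giant step factor: 17824^(-139) ≡ 13205 (mod 19237).
Scan 3607·13205^i mod 19237 for i = 0, 1, …:
  i=0: 3607   i=1: 18860   i=2: 4098   i=3: 409
  i=4: 14485   i=5: 934   i=6: 2553   i=7: 9141
  i=8: 13967   i=9: 9116     …   i=14: 12307
  i=15: 18996
Match at i=15, j=131: x = 15·139 + 131 = 2216.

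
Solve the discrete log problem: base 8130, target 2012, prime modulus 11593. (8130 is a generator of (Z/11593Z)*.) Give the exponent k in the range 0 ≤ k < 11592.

Baby-step giant-step with m = ceil(sqrt(11592)) = 108.
Baby table (8130^j mod 11593 for j=0..107):
  0:1  1:8130  2:5207  3:6867  4:8415  5:3657  6:6958  7:6293
  8:2181  9:5833  10:6920  11:10364  12:1396  13:11526  14:161  15:10514
  16:3631  17:4252  18:10027  19:9127  20:7310  21:4582  22:3351  23:80
  24:1192  25:10805  26:4489  27:806  28:2735  29:176  30:4941  31:585
  32:2920  33:8729  34:6017  35:7343  36:6233  37:1287  38:6424  39:655
  40:3963  41:2243  42:11394  43:5150  44:7177  45:1441  46:6400  47:2616
  48:6518  49:11330  50:6515  51:10126  52:2487  53:1118  54:428  55:1740
  56:2740  57:6047  58:7790  59:141  60:10216  61:3828  62:6028  63:4029
  64:5545  65:7266  66:6245  67:6103  68:10943  69:1908  70:606  71:11348
  72:2146  73:11108  74:10163  75:1879  76:8289  77:11054  78:84  79:10526
  80:8447  81:8771  82:11280  83:5770  84:4822  85:6927  86:9309  87:3066
  88:1630  89:1101  90:1334  91:5965  92:1931  93:2108  94:3586  95:9378
  96:7572  97:1530  98:11204  99:2319  100:3252  101:6720  102:7384  103:3366
  104:6100  105:9739  106:9473  107:3191
Giant step factor: 8130^(-108) ≡ 2541 (mod 11593).
Scan 2012·2541^i mod 11593 for i = 0, 1, …:
  i=0: 2012   i=1: 11572   i=2: 4604   i=3: 1427
  i=4: 8991   i=5: 7921   i=6: 1813   i=7: 4412
  i=8: 461   i=9: 508     …   i=96: 3665
  i=97: 3586
Match at i=97, j=94: k = 97·108 + 94 = 10570.

10570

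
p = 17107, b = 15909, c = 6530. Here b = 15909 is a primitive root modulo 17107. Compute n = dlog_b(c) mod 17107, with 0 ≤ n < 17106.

790

Baby-step giant-step with m = ceil(sqrt(17106)) = 131.
Baby table (15909^j mod 17107 for j=0..130):
  0:1  1:15909  2:15323  3:15964  4:754  5:3379  6:6317  7:10635
  8:3985  9:15930  10:7272  11:12714  12:10965  13:2106  14:8848  15:6436
  16:4929  17:14080  18:16769  19:11463  20:4247  21:9980  22:1753  23:4067
  24:3229  25:14947  26:4523  27:4365  28:5472  29:13632  30:6049  31:6666
  32:3101  33:14328  34:10484  35:13813  36:11602  37:8795  38:1502  39:13946
  40:6231  41:11021  42:3446  43:11586  44:10856  45:12939  46:15127  47:11274
  48:8278  49:5016  50:12496  51:15524  52:14664  53:1417  54:13134  55:3908
  56:5534  57:7784  58:15190  59:4228  60:15635  61:1435  62:8677  63:6010
  64:2067  65:4249  66:7584  67:15292  68:1781  69:4737  70:4598  71:50
  72:8528  73:13442  74:11278  75:3486  76:14987  77:7924  78:1433  79:11073
  80:9578  81:4353  82:2741  83:826  84:2658  85:14725  86:13874  87:6952
  88:2613  89:207  90:8619  91:7066  92:2897  93:2115  94:15173  95:7487
  96:11749  97:3759  98:12966  99:16995  100:14427  101:11631  102:8267  103:1087
  104:15013  105:10990  106:6370  107:15569  108:12075  109:6672  110:13020  111:3624
  112:3626  113:1230  114:14769  115:12483  116:13991  117:3642  118:16276  119:3332
  120:11302  121:8948  122:6385  123:14706  124:2422  125:6634  126:7223  127:2988
  128:12846  129:6792  130:6116
Giant step factor: 15909^(-131) ≡ 13677 (mod 17107).
Scan 6530·13677^i mod 17107 for i = 0, 1, …:
  i=0: 6530   i=1: 12270   i=2: 14227   i=3: 7661
  i=4: 16229   i=5: 708   i=6: 754
Match at i=6, j=4: n = 6·131 + 4 = 790.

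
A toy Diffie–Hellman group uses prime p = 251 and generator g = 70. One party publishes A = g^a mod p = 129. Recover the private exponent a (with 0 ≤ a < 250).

Baby-step giant-step with m = ceil(sqrt(250)) = 16.
Baby table (70^j mod 251 for j=0..15):
  0:1  1:70  2:131  3:134  4:93  5:235  6:135  7:163
  8:115  9:18  10:5  11:99  12:153  13:168  14:214  15:171
Giant step factor: 70^(-16) ≡ 74 (mod 251).
Scan 129·74^i mod 251 for i = 0, 1, …:
  i=0: 129   i=1: 8   i=2: 90   i=3: 134
Match at i=3, j=3: a = 3·16 + 3 = 51.

51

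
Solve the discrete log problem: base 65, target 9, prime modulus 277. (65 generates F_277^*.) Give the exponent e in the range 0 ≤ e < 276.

Baby-step giant-step with m = ceil(sqrt(276)) = 17.
Baby table (65^j mod 277 for j=0..16):
  0:1  1:65  2:70  3:118  4:191  5:227  6:74  7:101
  8:194  9:145  10:7  11:178  12:213  13:272  14:229  15:204
  16:241
Giant step factor: 65^(-17) ≡ 172 (mod 277).
Scan 9·172^i mod 277 for i = 0, 1, …:
  i=0: 9   i=1: 163   i=2: 59   i=3: 176
  i=4: 79   i=5: 15   i=6: 87   i=7: 6
  i=8: 201   i=9: 224   i=10: 25   i=11: 145
Match at i=11, j=9: e = 11·17 + 9 = 196.

196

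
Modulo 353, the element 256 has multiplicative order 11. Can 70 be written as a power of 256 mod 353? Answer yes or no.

⟨256⟩ has order 11; its elements mod 353 are {1, 22, 58, 131, 140, 185, 187, 217, 231, 256, 337}.
70 is not in this set.

no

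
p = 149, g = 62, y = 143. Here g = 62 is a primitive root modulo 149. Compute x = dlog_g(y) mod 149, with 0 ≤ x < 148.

78

Baby-step giant-step with m = ceil(sqrt(148)) = 13.
Baby table (62^j mod 149 for j=0..12):
  0:1  1:62  2:119  3:77  4:6  5:74  6:118  7:15
  8:36  9:146  10:112  11:90  12:67
Giant step factor: 62^(-13) ≡ 91 (mod 149).
Scan 143·91^i mod 149 for i = 0, 1, …:
  i=0: 143   i=1: 50   i=2: 80   i=3: 128
  i=4: 26   i=5: 131   i=6: 1
Match at i=6, j=0: x = 6·13 + 0 = 78.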